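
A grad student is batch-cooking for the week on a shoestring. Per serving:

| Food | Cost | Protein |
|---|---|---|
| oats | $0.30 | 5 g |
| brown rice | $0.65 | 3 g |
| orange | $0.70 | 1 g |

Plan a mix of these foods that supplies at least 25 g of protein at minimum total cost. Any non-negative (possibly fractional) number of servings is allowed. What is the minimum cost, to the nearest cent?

Cost per g of protein: oats $0.0600, brown rice $0.2167, orange $0.7000.
With no serving limits, use only oats: 25 g / 5 g = 5 servings × $0.30 = $1.50.

$1.50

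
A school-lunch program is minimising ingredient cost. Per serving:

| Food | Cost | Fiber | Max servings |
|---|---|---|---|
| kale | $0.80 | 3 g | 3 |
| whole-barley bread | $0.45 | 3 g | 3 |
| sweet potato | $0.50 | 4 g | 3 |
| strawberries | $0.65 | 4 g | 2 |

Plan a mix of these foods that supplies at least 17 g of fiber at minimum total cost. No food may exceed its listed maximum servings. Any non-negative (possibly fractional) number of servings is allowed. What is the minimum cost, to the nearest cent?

Cost per g of fiber: sweet potato $0.1250, whole-barley bread $0.1500, strawberries $0.1625, kale $0.2667.
Take 3 servings of sweet potato: +12.0 g fiber for $1.50 (total $1.50, still need 5.0 g).
Take 1.667 servings of whole-barley bread: +5.0 g fiber for $0.75 (total $2.25, still need 0.0 g).
Greedy by cheapest-per-g is optimal for a single linear constraint, so the minimum cost is $2.25.

$2.25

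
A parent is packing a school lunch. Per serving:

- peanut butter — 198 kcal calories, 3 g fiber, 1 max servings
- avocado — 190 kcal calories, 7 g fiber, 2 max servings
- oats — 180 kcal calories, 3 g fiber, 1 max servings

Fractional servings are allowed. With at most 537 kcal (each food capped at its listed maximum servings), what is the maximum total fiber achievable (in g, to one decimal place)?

16.6 g

Fiber per kcal: avocado 0.03684, oats 0.01667, peanut butter 0.01515.
Take 2 servings of avocado: uses 380 kcal, +14.0 g fiber (running total 14.0 g).
Take 0.8722 servings of oats: uses 157 kcal, +2.6 g fiber (running total 16.6 g).
Greedy by best ratio exhausts the calories allowance optimally: 16.6 g.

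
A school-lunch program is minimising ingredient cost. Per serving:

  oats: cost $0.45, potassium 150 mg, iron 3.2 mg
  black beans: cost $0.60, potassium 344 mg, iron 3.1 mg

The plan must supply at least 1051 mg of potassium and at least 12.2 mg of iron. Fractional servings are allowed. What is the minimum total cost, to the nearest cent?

$2.11

The cheapest plan sits at a corner of the feasible region — with two constraints it uses at most two foods.
oats only: max(1051/150, 12.2/3.2) = 7.007 servings → $3.15.
black beans only: max(1051/344, 12.2/3.1) = 3.935 servings → $2.36.
oats + black beans with both tight: 1.476 servings and 2.411 servings → $2.11.
So the least-cost plan costs $2.11.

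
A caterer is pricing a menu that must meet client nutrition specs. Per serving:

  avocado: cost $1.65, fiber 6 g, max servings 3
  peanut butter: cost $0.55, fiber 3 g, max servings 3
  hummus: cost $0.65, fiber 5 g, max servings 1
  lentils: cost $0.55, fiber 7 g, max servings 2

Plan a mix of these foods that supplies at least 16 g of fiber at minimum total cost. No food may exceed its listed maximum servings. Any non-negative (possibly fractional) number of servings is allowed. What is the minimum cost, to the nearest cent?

Cost per g of fiber: lentils $0.0786, hummus $0.1300, peanut butter $0.1833, avocado $0.2750.
Take 2 servings of lentils: +14.0 g fiber for $1.10 (total $1.10, still need 2.0 g).
Take 0.4 servings of hummus: +2.0 g fiber for $0.26 (total $1.36, still need 0.0 g).
Greedy by cheapest-per-g is optimal for a single linear constraint, so the minimum cost is $1.36.

$1.36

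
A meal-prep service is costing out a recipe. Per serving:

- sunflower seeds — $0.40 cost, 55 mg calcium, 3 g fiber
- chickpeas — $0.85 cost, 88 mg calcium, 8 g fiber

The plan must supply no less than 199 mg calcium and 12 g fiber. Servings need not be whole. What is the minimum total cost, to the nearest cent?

$1.52

sunflower seeds only: max(199/55, 12/3) = 4 servings → $1.60.
chickpeas only: max(199/88, 12/8) = 2.261 servings → $1.92.
sunflower seeds + chickpeas with both tight: 3.045 servings and 0.358 servings → $1.52.
So the least-cost plan costs $1.52.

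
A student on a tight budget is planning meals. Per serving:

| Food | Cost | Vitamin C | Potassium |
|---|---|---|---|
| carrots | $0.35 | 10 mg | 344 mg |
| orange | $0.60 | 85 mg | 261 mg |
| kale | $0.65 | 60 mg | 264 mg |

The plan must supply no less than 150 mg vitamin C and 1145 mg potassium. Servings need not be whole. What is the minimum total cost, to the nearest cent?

carrots only: max(150/10, 1145/344) = 15 servings → $5.25.
orange only: max(150/85, 1145/261) = 4.387 servings → $2.63.
kale only: max(150/60, 1145/264) = 4.337 servings → $2.82.
carrots + orange with both tight: 2.185 servings and 1.508 servings → $1.67.
carrots + kale with both tight: 1.617 servings and 2.231 servings → $2.02.
orange + kale: intersection lies outside the first quadrant.
The minimum over all feasible corners is $1.67.

$1.67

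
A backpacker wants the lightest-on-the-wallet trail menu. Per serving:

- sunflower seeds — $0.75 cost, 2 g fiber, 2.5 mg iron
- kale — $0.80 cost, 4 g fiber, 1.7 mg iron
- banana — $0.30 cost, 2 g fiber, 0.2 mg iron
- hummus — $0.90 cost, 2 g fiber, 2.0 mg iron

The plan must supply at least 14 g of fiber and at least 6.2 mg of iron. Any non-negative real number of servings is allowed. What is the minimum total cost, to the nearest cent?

The cheapest plan sits at a corner of the feasible region — with two constraints it uses at most two foods.
sunflower seeds only: max(14/2, 6.2/2.5) = 7 servings → $5.25.
kale only: max(14/4, 6.2/1.7) = 3.647 servings → $2.92.
banana only: max(14/2, 6.2/0.2) = 31 servings → $9.30.
hummus only: max(14/2, 6.2/2.0) = 7 servings → $6.30.
sunflower seeds + kale with both tight: 0.1515 servings and 3.424 servings → $2.85.
sunflower seeds + banana with both tight: 2.087 servings and 4.913 servings → $3.04.
sunflower seeds + hummus: the both-tight solution has a negative serving — not a feasible corner.
kale + banana with both targets exact would need a negative amount; discard.
kale + hummus with both tight: 3.391 servings and 0.2174 servings → $2.91.
banana + hummus with both tight: 4.333 servings and 2.667 servings → $3.70.
The minimum over all feasible corners is $2.85.

$2.85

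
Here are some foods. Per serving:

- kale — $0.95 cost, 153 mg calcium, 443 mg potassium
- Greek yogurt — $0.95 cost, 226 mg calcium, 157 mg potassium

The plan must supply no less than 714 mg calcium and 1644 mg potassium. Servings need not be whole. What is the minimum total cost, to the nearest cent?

A basic optimal solution has at most two foods positive. Try each food alone and each pair with both targets met exactly.
kale only: max(714/153, 1644/443) = 4.667 servings → $4.43.
Greek yogurt only: max(714/226, 1644/157) = 10.47 servings → $9.95.
kale + Greek yogurt with both tight: 3.409 servings and 0.8512 servings → $4.05.
The minimum over all feasible corners is $4.05.

$4.05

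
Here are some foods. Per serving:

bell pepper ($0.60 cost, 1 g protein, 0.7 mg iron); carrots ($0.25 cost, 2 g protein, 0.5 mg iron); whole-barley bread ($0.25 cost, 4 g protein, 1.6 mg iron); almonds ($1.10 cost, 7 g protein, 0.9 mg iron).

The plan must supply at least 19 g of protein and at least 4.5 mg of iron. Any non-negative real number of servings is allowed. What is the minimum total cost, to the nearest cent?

A basic optimal solution has at most two foods positive. Try each food alone and each pair with both targets met exactly.
bell pepper only: max(19/1, 4.5/0.7) = 19 servings → $11.40.
carrots only: max(19/2, 4.5/0.5) = 9.5 servings → $2.38.
whole-barley bread only: max(19/4, 4.5/1.6) = 4.75 servings → $1.19.
almonds only: max(19/7, 4.5/0.9) = 5 servings → $5.50.
bell pepper + carrots: intersection lies outside the first quadrant.
bell pepper + whole-barley bread: the both-tight solution has a negative serving — not a feasible corner.
bell pepper + almonds with both tight: 3.6 servings and 2.2 servings → $4.58.
carrots + whole-barley bread: the both-tight solution has a negative serving — not a feasible corner.
carrots + almonds with both tight: 8.471 servings and 0.2941 servings → $2.44.
whole-barley bread + almonds with both tight: 1.895 servings and 1.632 servings → $2.27.
The minimum over all feasible corners is $1.19.

$1.19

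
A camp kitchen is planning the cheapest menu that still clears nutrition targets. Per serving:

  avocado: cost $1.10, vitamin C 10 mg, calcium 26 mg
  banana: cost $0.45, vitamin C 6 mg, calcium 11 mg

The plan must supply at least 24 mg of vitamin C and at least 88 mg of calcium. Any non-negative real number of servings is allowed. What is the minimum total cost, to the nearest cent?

$3.60

avocado only: max(24/10, 88/26) = 3.385 servings → $3.72.
banana only: max(24/6, 88/11) = 8 servings → $3.60.
avocado + banana: intersection lies outside the first quadrant.
The minimum over all feasible corners is $3.60.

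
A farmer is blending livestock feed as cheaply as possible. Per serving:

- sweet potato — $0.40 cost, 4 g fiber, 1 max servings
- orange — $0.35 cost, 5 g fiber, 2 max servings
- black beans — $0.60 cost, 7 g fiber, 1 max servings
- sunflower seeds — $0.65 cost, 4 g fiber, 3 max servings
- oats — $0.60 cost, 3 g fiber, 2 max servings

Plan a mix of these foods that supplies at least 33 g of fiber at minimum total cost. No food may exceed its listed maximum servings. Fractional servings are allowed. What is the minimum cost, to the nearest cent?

$3.65

Cost per g of fiber: orange $0.0700, black beans $0.0857, sweet potato $0.1000, sunflower seeds $0.1625, oats $0.2000.
Take 2 servings of orange: +10.0 g fiber for $0.70 (total $0.70, still need 23.0 g).
Take 1 serving of black beans: +7.0 g fiber for $0.60 (total $1.30, still need 16.0 g).
Take 1 serving of sweet potato: +4.0 g fiber for $0.40 (total $1.70, still need 12.0 g).
Take 3 servings of sunflower seeds: +12.0 g fiber for $1.95 (total $3.65, still need 0.0 g).
Filling from the cheapest source first is optimal under one linear minimum: $3.65.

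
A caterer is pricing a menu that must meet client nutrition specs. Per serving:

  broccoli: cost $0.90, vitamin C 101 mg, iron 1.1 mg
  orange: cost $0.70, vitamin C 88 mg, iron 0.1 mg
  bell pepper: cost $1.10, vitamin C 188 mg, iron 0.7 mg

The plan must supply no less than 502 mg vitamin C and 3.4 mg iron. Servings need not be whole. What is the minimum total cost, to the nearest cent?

Minimising a linear cost over {vitamin C ≥ 502, iron ≥ 3.4, servings ≥ 0} — the optimum is at a vertex, using one or two foods.
broccoli only: max(502/101, 3.4/1.1) = 4.97 servings → $4.47.
orange only: max(502/88, 3.4/0.1) = 34 servings → $23.80.
bell pepper only: max(502/188, 3.4/0.7) = 4.857 servings → $5.34.
broccoli + orange with both tight: 2.872 servings and 2.408 servings → $4.27.
broccoli + bell pepper with both tight: 2.115 servings and 1.534 servings → $3.59.
orange + bell pepper: intersection lies outside the first quadrant.
So the least-cost plan costs $3.59.

$3.59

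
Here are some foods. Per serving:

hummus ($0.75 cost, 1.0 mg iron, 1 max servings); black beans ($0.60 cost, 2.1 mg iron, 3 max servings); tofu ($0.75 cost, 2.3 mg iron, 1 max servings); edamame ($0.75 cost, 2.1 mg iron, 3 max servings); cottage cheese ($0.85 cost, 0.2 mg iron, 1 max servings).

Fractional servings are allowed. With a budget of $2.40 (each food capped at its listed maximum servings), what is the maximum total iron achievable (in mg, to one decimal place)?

8.1 mg

Iron per dollar: black beans 3.5, tofu 3.067, edamame 2.8, hummus 1.333, cottage cheese 0.2353.
Take 3 servings of black beans: spends $1.80, +6.3 mg iron (running total 6.3 mg).
Take 0.8 servings of tofu: spends $0.60, +1.8 mg iron (running total 8.1 mg).
Greedy by best ratio exhausts the cost allowance optimally: 8.1 mg.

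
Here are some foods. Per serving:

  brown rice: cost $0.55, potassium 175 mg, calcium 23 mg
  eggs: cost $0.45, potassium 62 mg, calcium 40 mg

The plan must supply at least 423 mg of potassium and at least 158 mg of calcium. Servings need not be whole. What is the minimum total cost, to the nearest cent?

This is a tiny linear program; its minimum lies at a vertex of the feasible set. List the vertices and price them.
brown rice only: max(423/175, 158/23) = 6.87 servings → $3.78.
eggs only: max(423/62, 158/40) = 6.823 servings → $3.07.
brown rice + eggs with both tight: 1.278 servings and 3.215 servings → $2.15.
Cheapest feasible corner: $2.15.

$2.15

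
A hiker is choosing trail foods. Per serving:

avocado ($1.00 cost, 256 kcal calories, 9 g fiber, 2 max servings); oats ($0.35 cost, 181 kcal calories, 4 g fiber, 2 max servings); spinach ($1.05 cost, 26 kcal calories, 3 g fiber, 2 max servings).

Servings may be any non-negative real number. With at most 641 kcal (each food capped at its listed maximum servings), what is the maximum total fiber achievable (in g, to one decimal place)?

Fiber per kcal: spinach 0.1154, avocado 0.03516, oats 0.0221.
Take 2 servings of spinach: uses 52 kcal, +6.0 g fiber (running total 6.0 g).
Take 2 servings of avocado: uses 512 kcal, +18.0 g fiber (running total 24.0 g).
Take 0.4254 servings of oats: uses 77 kcal, +1.7 g fiber (running total 25.7 g).
Greedy by best ratio exhausts the calories allowance optimally: 25.7 g.

25.7 g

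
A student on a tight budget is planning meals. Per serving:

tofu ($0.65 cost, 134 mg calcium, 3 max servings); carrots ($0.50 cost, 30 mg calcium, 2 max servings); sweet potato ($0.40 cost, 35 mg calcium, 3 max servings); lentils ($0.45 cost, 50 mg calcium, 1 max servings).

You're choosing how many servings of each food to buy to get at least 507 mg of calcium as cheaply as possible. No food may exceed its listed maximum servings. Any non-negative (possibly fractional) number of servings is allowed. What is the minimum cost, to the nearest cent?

$3.03

Cost per mg of calcium: tofu $0.0049, lentils $0.0090, sweet potato $0.0114, carrots $0.0167.
Take 3 servings of tofu: +402.0 mg calcium for $1.95 (total $1.95, still need 105.0 mg).
Take 1 serving of lentils: +50.0 mg calcium for $0.45 (total $2.40, still need 55.0 mg).
Take 1.571 servings of sweet potato: +55.0 mg calcium for $0.63 (total $3.03, still need 0.0 mg).
Filling from the cheapest source first is optimal under one linear minimum: $3.03.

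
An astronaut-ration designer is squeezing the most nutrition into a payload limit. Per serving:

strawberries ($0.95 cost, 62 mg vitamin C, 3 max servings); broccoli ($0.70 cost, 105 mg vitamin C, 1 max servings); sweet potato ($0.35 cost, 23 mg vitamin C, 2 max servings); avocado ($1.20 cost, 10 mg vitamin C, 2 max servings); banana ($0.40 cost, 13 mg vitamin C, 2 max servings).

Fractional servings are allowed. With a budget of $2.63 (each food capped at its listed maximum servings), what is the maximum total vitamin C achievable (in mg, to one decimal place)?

Vitamin C per dollar: broccoli 150, sweet potato 65.71, strawberries 65.26, banana 32.5, avocado 8.333.
Take 1 serving of broccoli: spends $0.70, +105.0 mg vitamin C (running total 105.0 mg).
Take 2 servings of sweet potato: spends $0.70, +46.0 mg vitamin C (running total 151.0 mg).
Take 1.295 servings of strawberries: spends $1.23, +80.3 mg vitamin C (running total 231.3 mg).
Greedy by best ratio exhausts the cost allowance optimally: 231.3 mg.

231.3 mg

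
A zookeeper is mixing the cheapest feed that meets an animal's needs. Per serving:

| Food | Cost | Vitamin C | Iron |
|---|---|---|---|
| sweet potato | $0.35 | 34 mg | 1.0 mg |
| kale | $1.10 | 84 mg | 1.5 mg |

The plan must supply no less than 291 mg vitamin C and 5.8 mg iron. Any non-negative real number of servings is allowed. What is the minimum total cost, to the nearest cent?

$3.00

Compare the cost at each extreme point of the feasible region.
sweet potato only: max(291/34, 5.8/1.0) = 8.559 servings → $3.00.
kale only: max(291/84, 5.8/1.5) = 3.867 servings → $4.25.
sweet potato + kale with both tight: 1.536 servings and 2.842 servings → $3.66.
Cheapest feasible corner: $3.00.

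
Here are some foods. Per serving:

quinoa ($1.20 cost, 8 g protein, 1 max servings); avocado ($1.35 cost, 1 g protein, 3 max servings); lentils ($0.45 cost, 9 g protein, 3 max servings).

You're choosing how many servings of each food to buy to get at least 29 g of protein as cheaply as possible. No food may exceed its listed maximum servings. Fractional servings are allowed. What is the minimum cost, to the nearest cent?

$1.65

Cost per g of protein: lentils $0.0500, quinoa $0.1500, avocado $1.3500.
Take 3 servings of lentils: +27.0 g protein for $1.35 (total $1.35, still need 2.0 g).
Take 0.25 servings of quinoa: +2.0 g protein for $0.30 (total $1.65, still need 0.0 g).
Filling from the cheapest source first is optimal under one linear minimum: $1.65.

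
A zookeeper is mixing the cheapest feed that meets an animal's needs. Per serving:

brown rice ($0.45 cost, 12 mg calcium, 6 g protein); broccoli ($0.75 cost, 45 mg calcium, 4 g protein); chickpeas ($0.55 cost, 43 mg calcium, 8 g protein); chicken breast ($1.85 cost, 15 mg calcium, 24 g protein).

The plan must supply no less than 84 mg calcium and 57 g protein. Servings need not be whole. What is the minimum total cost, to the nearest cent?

$3.92

brown rice only: max(84/12, 57/6) = 9.5 servings → $4.28.
broccoli only: max(84/45, 57/4) = 14.25 servings → $10.69.
chickpeas only: max(84/43, 57/8) = 7.125 servings → $3.92.
chicken breast only: max(84/15, 57/24) = 5.6 servings → $10.36.
brown rice + broccoli with both targets exact would need a negative amount; discard.
brown rice + chickpeas with both targets exact would need a negative amount; discard.
brown rice + chicken breast with both tight: 5.864 servings and 0.9091 servings → $4.32.
broccoli + chickpeas with both targets exact would need a negative amount; discard.
broccoli + chicken breast with both tight: 1.138 servings and 2.185 servings → $4.90.
chickpeas + chicken breast with both tight: 1.273 servings and 1.951 servings → $4.31.
The minimum over all feasible corners is $3.92.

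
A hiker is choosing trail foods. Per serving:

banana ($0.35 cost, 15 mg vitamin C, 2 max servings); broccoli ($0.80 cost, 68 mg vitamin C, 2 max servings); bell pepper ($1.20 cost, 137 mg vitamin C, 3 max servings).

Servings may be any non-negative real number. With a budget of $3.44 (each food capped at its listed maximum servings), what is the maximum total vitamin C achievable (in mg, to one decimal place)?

Vitamin C per dollar: bell pepper 114.2, broccoli 85, banana 42.86.
Take 2.867 servings of bell pepper: spends $3.44, +392.7 mg vitamin C (running total 392.7 mg).
Greedy by best ratio exhausts the cost allowance optimally: 392.7 mg.

392.7 mg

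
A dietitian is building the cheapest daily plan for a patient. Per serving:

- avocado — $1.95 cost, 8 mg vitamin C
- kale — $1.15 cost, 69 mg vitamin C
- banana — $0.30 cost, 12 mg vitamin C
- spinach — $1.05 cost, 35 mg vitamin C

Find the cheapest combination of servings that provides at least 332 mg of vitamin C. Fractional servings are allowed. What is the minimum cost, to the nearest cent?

$5.53

Cost per mg of vitamin C: kale $0.0167, banana $0.0250, spinach $0.0300, avocado $0.2437.
With no serving limits, use only kale: 332 mg / 69 mg = 4.812 servings × $1.15 = $5.53.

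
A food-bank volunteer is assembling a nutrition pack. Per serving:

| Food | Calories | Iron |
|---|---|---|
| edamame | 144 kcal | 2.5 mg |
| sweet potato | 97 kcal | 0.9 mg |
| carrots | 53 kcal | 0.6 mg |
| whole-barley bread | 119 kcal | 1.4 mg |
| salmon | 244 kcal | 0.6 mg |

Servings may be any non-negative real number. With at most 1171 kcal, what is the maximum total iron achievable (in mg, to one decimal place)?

Iron per kcal: edamame 0.01736, whole-barley bread 0.01176, carrots 0.01132, sweet potato 0.009278, salmon 0.002459.
With no serving limits, spend the whole calories allowance on edamame: 1171 kcal / 144 kcal × 2.5 mg = 20.3 mg.

20.3 mg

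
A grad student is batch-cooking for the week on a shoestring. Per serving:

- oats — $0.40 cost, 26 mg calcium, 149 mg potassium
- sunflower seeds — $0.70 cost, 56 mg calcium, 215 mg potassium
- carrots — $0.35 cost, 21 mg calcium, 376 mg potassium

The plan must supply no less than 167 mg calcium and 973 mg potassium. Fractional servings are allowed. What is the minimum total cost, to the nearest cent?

$2.19

Check every corner: each single food scaled to meet both minima, and each pair solved so both constraints bind.
oats only: max(167/26, 973/149) = 6.53 servings → $2.61.
sunflower seeds only: max(167/56, 973/215) = 4.526 servings → $3.17.
carrots only: max(167/21, 973/376) = 7.952 servings → $2.78.
oats + sunflower seeds: the both-tight solution has a negative serving — not a feasible corner.
oats + carrots with both tight: 6.373 servings and 0.06243 servings → $2.57.
sunflower seeds + carrots with both tight: 2.561 servings and 1.123 servings → $2.19.
So the least-cost plan costs $2.19.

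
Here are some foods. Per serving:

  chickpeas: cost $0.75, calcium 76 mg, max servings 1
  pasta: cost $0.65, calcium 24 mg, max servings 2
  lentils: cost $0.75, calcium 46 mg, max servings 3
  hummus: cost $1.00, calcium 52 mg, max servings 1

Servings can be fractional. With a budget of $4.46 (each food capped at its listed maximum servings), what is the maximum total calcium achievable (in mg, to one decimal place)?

Calcium per dollar: chickpeas 101.3, lentils 61.33, hummus 52, pasta 36.92.
Take 1 serving of chickpeas: spends $0.75, +76.0 mg calcium (running total 76.0 mg).
Take 3 servings of lentils: spends $2.25, +138.0 mg calcium (running total 214.0 mg).
Take 1 serving of hummus: spends $1.00, +52.0 mg calcium (running total 266.0 mg).
Take 0.7077 servings of pasta: spends $0.46, +17.0 mg calcium (running total 283.0 mg).
Greedy by best ratio exhausts the cost allowance optimally: 283.0 mg.

283.0 mg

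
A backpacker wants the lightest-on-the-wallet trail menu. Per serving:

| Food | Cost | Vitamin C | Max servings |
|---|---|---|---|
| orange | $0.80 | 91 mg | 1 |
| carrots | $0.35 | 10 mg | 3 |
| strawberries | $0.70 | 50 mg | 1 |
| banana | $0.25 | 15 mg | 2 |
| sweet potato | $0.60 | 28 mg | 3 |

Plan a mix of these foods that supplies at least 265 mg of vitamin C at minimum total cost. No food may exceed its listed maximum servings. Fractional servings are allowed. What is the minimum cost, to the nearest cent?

Cost per mg of vitamin C: orange $0.0088, strawberries $0.0140, banana $0.0167, sweet potato $0.0214, carrots $0.0350.
Take 1 serving of orange: +91.0 mg vitamin C for $0.80 (total $0.80, still need 174.0 mg).
Take 1 serving of strawberries: +50.0 mg vitamin C for $0.70 (total $1.50, still need 124.0 mg).
Take 2 servings of banana: +30.0 mg vitamin C for $0.50 (total $2.00, still need 94.0 mg).
Take 3 servings of sweet potato: +84.0 mg vitamin C for $1.80 (total $3.80, still need 10.0 mg).
Take 1 serving of carrots: +10.0 mg vitamin C for $0.35 (total $4.15, still need 0.0 mg).
Greedy by cheapest-per-mg is optimal for a single linear constraint, so the minimum cost is $4.15.

$4.15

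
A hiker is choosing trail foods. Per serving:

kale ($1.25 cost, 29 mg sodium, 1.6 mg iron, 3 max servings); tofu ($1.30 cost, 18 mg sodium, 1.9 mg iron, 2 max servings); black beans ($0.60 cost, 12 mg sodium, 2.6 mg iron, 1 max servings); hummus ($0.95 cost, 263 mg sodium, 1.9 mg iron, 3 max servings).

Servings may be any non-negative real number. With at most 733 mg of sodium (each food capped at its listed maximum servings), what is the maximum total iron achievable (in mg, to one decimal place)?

15.5 mg

Iron per mg sodium: black beans 0.2167, tofu 0.1056, kale 0.05517, hummus 0.007224.
Take 1 serving of black beans: uses 12 mg sodium, +2.6 mg iron (running total 2.6 mg).
Take 2 servings of tofu: uses 36 mg sodium, +3.8 mg iron (running total 6.4 mg).
Take 3 servings of kale: uses 87 mg sodium, +4.8 mg iron (running total 11.2 mg).
Take 2.274 servings of hummus: uses 598 mg sodium, +4.3 mg iron (running total 15.5 mg).
Greedy by best ratio exhausts the sodium allowance optimally: 15.5 mg.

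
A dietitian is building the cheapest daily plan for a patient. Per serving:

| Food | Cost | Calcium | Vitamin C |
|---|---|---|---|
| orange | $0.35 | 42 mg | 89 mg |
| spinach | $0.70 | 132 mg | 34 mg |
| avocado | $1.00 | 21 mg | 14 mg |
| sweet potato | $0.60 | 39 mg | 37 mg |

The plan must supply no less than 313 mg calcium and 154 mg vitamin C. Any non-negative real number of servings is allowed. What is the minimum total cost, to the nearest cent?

$1.78

An LP optimum is at a vertex; with two nutrient constraints at most two foods are used. Check each candidate.
orange only: max(313/42, 154/89) = 7.452 servings → $2.61.
spinach only: max(313/132, 154/34) = 4.529 servings → $3.17.
avocado only: max(313/21, 154/14) = 14.9 servings → $14.90.
sweet potato only: max(313/39, 154/37) = 8.026 servings → $4.82.
orange + spinach with both tight: 0.9386 servings and 2.073 servings → $1.78.
orange + avocado: intersection lies outside the first quadrant.
orange + sweet potato: the both-tight solution has a negative serving — not a feasible corner.
spinach + avocado with both tight: 1.012 servings and 8.541 servings → $9.25.
spinach + sweet potato with both tight: 1.567 servings and 2.722 servings → $2.73.
avocado + sweet potato: intersection lies outside the first quadrant.
The minimum over all feasible corners is $1.78.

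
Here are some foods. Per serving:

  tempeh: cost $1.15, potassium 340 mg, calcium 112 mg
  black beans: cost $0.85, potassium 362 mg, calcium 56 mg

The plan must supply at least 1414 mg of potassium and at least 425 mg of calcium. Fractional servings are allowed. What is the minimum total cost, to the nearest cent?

The cheapest plan sits at a corner of the feasible region — with two constraints it uses at most two foods.
tempeh only: max(1414/340, 425/112) = 4.159 servings → $4.78.
black beans only: max(1414/362, 425/56) = 7.589 servings → $6.45.
tempeh + black beans with both tight: 3.472 servings and 0.6449 servings → $4.54.
The minimum over all feasible corners is $4.54.

$4.54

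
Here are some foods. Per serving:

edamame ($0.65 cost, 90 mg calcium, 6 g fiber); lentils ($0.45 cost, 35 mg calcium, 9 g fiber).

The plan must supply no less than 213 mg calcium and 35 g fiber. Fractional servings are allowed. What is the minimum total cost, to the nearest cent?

Check every corner: each single food scaled to meet both minima, and each pair solved so both constraints bind.
edamame only: max(213/90, 35/6) = 5.833 servings → $3.79.
lentils only: max(213/35, 35/9) = 6.086 servings → $2.74.
edamame + lentils with both tight: 1.153 servings and 3.12 servings → $2.15.
The minimum over all feasible corners is $2.15.

$2.15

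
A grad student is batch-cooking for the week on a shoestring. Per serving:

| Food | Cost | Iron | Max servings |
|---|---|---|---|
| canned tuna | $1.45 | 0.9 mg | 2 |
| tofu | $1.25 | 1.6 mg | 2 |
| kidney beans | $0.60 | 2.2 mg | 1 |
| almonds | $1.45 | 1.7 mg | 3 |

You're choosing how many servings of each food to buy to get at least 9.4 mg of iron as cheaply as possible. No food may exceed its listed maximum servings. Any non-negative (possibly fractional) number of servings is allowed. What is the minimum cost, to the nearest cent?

$6.51

Cost per mg of iron: kidney beans $0.2727, tofu $0.7812, almonds $0.8529, canned tuna $1.6111.
Take 1 serving of kidney beans: +2.2 mg iron for $0.60 (total $0.60, still need 7.2 mg).
Take 2 servings of tofu: +3.2 mg iron for $2.50 (total $3.10, still need 4.0 mg).
Take 2.353 servings of almonds: +4.0 mg iron for $3.41 (total $6.51, still need 0.0 mg).
Filling from the cheapest source first is optimal under one linear minimum: $6.51.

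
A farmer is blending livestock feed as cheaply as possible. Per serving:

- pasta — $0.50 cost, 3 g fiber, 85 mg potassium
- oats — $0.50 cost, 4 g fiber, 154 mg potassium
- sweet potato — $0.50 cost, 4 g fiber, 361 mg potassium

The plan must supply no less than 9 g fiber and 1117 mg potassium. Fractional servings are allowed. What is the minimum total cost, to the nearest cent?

$1.55

Compare the cost at each extreme point of the feasible region.
pasta only: max(9/3, 1117/85) = 13.14 servings → $6.57.
oats only: max(9/4, 1117/154) = 7.253 servings → $3.63.
sweet potato only: max(9/4, 1117/361) = 3.094 servings → $1.55.
pasta + oats with both targets exact would need a negative amount; discard.
pasta + sweet potato with both targets exact would need a negative amount; discard.
oats + sweet potato with both targets exact would need a negative amount; discard.
The minimum over all feasible corners is $1.55.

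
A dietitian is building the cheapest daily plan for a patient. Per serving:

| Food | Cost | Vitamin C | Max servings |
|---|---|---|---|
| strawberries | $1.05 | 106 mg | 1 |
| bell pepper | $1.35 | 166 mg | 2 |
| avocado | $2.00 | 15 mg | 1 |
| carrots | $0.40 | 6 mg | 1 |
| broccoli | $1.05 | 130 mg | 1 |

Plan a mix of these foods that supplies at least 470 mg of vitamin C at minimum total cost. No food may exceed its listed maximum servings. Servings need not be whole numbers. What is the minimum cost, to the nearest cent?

$3.83

Cost per mg of vitamin C: broccoli $0.0081, bell pepper $0.0081, strawberries $0.0099, carrots $0.0667, avocado $0.1333.
Take 1 serving of broccoli: +130.0 mg vitamin C for $1.05 (total $1.05, still need 340.0 mg).
Take 2 servings of bell pepper: +332.0 mg vitamin C for $2.70 (total $3.75, still need 8.0 mg).
Take 0.07547 servings of strawberries: +8.0 mg vitamin C for $0.08 (total $3.83, still need 0.0 mg).
Greedy by cheapest-per-mg is optimal for a single linear constraint, so the minimum cost is $3.83.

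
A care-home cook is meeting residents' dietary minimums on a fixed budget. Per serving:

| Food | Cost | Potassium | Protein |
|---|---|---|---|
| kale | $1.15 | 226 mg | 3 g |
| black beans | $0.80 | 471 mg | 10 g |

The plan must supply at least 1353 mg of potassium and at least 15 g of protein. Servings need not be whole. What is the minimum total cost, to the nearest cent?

$2.30

For a min-cost LP with two ≥-constraints, a basic feasible solution has at most two positive variables.
kale only: max(1353/226, 15/3) = 5.987 servings → $6.88.
black beans only: max(1353/471, 15/10) = 2.873 servings → $2.30.
kale + black beans: intersection lies outside the first quadrant.
Cheapest feasible corner: $2.30.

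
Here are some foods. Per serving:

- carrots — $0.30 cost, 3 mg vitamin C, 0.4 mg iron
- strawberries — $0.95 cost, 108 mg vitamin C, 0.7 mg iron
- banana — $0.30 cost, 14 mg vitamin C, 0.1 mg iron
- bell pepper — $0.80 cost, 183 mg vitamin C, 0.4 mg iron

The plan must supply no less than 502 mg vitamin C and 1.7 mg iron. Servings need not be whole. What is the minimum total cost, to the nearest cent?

$2.63

carrots only: max(502/3, 1.7/0.4) = 167.3 servings → $50.20.
strawberries only: max(502/108, 1.7/0.7) = 4.648 servings → $4.42.
banana only: max(502/14, 1.7/0.1) = 35.86 servings → $10.76.
bell pepper only: max(502/183, 1.7/0.4) = 4.25 servings → $3.40.
carrots + strawberries: intersection lies outside the first quadrant.
carrots + banana: the both-tight solution has a negative serving — not a feasible corner.
carrots + bell pepper with both tight: 1.532 servings and 2.718 servings → $2.63.
strawberries + banana: intersection lies outside the first quadrant.
strawberries + bell pepper with both tight: 1.299 servings and 1.976 servings → $2.82.
banana + bell pepper with both tight: 8.685 servings and 2.079 servings → $4.27.
Cheapest feasible corner: $2.63.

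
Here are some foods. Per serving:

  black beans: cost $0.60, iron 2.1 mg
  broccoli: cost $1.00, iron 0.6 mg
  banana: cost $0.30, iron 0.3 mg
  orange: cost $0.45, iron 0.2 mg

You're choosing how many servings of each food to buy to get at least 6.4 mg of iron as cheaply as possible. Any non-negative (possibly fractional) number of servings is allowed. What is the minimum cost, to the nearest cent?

$1.83

Cost per mg of iron: black beans $0.2857, banana $1.0000, broccoli $1.6667, orange $2.2500.
With no serving limits, use only black beans: 6.4 mg / 2.1 mg = 3.048 servings × $0.60 = $1.83.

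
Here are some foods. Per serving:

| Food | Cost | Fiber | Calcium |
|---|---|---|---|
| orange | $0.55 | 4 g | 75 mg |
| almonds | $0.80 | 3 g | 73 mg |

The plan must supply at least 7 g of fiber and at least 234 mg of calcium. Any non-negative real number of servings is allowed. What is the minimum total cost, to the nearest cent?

$1.72

At the optimum either one food covers both requirements or two foods hit both targets exactly; no other combination can be cheaper.
orange only: max(7/4, 234/75) = 3.12 servings → $1.72.
almonds only: max(7/3, 234/73) = 3.205 servings → $2.56.
orange + almonds: the both-tight solution has a negative serving — not a feasible corner.
The minimum over all feasible corners is $1.72.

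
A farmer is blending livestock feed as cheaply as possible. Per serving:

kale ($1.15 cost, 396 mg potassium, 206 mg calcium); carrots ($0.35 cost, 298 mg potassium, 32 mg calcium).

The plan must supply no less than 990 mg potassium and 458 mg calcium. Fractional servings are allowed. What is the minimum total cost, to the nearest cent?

Compare the cost at each extreme point of the feasible region.
kale only: max(990/396, 458/206) = 2.5 servings → $2.88.
carrots only: max(990/298, 458/32) = 14.31 servings → $5.01.
kale + carrots with both tight: 2.151 servings and 0.4633 servings → $2.64.
So the least-cost plan costs $2.64.

$2.64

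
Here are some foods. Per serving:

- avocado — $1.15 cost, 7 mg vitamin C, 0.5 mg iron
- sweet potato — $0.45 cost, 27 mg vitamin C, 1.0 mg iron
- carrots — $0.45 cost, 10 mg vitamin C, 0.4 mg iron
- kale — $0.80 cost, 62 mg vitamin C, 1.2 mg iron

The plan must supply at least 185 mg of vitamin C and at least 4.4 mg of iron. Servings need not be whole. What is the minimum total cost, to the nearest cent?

This is a tiny linear program; its minimum lies at a vertex of the feasible set. List the vertices and price them.
avocado only: max(185/7, 4.4/0.5) = 26.43 servings → $30.39.
sweet potato only: max(185/27, 4.4/1.0) = 6.852 servings → $3.08.
carrots only: max(185/10, 4.4/0.4) = 18.5 servings → $8.32.
kale only: max(185/62, 4.4/1.2) = 3.667 servings → $2.93.
avocado + sweet potato with both targets exact would need a negative amount; discard.
avocado + carrots with both targets exact would need a negative amount; discard.
avocado + kale with both tight: 2.248 servings and 2.73 servings → $4.77.
sweet potato + carrots with both targets exact would need a negative amount; discard.
sweet potato + kale with both tight: 1.716 servings and 2.236 servings → $2.56.
carrots + kale with both tight: 3.969 servings and 2.344 servings → $3.66.
So the least-cost plan costs $2.56.

$2.56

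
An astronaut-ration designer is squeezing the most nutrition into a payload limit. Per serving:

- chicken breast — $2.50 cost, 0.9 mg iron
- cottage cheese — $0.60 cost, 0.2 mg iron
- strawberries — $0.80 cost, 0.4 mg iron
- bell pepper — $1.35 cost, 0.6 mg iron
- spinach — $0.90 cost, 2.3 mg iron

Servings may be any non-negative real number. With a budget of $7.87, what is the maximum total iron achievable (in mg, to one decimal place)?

Iron per dollar: spinach 2.556, strawberries 0.5, bell pepper 0.4444, chicken breast 0.36, cottage cheese 0.3333.
With no serving limits, spend the whole cost allowance on spinach: $7.87 / $0.90 × 2.3 mg = 20.1 mg.

20.1 mg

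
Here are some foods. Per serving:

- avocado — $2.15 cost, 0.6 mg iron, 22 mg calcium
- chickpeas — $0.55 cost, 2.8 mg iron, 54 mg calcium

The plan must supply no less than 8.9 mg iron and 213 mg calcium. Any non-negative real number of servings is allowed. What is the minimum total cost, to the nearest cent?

The cheapest plan sits at a corner of the feasible region — with two constraints it uses at most two foods.
avocado only: max(8.9/0.6, 213/22) = 14.83 servings → $31.89.
chickpeas only: max(8.9/2.8, 213/54) = 3.944 servings → $2.17.
avocado + chickpeas with both tight: 3.966 servings and 2.329 servings → $9.81.
The minimum over all feasible corners is $2.17.

$2.17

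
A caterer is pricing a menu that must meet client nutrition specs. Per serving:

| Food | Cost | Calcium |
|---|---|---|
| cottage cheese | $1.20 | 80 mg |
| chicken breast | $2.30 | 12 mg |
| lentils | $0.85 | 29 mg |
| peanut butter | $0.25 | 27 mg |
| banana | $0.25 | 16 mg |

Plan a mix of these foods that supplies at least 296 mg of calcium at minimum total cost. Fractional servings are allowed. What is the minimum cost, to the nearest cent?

$2.74

Cost per mg of calcium: peanut butter $0.0093, cottage cheese $0.0150, banana $0.0156, lentils $0.0293, chicken breast $0.1917.
With no serving limits, use only peanut butter: 296 mg / 27 mg = 10.96 servings × $0.25 = $2.74.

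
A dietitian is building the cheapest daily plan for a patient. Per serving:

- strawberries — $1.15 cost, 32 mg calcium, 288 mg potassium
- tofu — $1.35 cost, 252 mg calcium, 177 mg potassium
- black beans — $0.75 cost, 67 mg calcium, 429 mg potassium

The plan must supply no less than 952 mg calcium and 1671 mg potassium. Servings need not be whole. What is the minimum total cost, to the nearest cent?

$6.13

Compare the cost at each extreme point of the feasible region.
strawberries only: max(952/32, 1671/288) = 29.75 servings → $34.21.
tofu only: max(952/252, 1671/177) = 9.441 servings → $12.74.
black beans only: max(952/67, 1671/429) = 14.21 servings → $10.66.
strawberries + tofu with both tight: 3.775 servings and 3.298 servings → $8.79.
strawberries + black beans: the both-tight solution has a negative serving — not a feasible corner.
tofu + black beans with both tight: 3.08 servings and 2.624 servings → $6.13.
The minimum over all feasible corners is $6.13.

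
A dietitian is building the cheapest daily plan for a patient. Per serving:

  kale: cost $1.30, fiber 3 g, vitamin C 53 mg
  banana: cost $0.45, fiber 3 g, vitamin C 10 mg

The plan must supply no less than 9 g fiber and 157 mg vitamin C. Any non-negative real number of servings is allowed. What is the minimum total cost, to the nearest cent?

$3.86

An LP optimum is at a vertex; with two nutrient constraints at most two foods are used. Check each candidate.
kale only: max(9/3, 157/53) = 3 servings → $3.90.
banana only: max(9/3, 157/10) = 15.7 servings → $7.07.
kale + banana with both tight: 2.953 servings and 0.04651 servings → $3.86.
So the least-cost plan costs $3.86.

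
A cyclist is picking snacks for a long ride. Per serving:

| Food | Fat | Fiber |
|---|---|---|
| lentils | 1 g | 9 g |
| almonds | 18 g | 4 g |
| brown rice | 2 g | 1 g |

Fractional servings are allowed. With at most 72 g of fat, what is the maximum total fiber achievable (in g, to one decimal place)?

648.0 g

Fiber per g fat: lentils 9, brown rice 0.5, almonds 0.2222.
With no serving limits, spend the whole fat allowance on lentils: 72 g / 1 g × 9 g = 648.0 g.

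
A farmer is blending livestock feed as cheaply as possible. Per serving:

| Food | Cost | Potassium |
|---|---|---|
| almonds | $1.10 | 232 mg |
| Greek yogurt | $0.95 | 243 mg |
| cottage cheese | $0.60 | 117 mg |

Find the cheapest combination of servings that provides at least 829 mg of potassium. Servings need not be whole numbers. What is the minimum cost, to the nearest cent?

$3.24

Cost per mg of potassium: Greek yogurt $0.0039, almonds $0.0047, cottage cheese $0.0051.
With no serving limits, use only Greek yogurt: 829 mg / 243 mg = 3.412 servings × $0.95 = $3.24.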